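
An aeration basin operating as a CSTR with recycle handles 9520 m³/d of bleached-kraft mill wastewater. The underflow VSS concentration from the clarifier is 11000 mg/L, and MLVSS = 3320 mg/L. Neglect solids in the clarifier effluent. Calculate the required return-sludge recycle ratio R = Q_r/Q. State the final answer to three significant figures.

R ≈ 0.432

Mass balance around the secondary clarifier (neglecting effluent solids): R = X / (X_r − X) = 3320 / (11000 − 3320) = 0.4323.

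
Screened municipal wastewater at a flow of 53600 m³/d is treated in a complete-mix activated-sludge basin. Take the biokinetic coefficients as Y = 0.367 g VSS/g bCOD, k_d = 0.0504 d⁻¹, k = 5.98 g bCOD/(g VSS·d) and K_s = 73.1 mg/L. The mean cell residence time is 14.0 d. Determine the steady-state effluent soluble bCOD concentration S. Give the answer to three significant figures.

S ≈ 4.30 mg/L

From the Monod/SRT balance for a CMAS, S = K_s·(1+k_d θ_c)/[θ_c·(Y k − k_d) − 1] = 73.1 × (1 + 0.0504 × 14.0) / [14.0 × (0.367 × 5.98 − 0.0504) − 1] = 124.7 / 29.02 = 4.296 mg/L.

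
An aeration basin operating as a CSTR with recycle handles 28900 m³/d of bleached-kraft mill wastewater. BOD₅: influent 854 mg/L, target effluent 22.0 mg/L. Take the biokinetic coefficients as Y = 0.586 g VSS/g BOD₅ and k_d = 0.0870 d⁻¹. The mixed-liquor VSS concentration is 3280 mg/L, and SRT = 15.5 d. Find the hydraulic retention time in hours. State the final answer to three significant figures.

Rearranging the biomass balance for a CMAS with decay, V = Y·Q·ΔS·θ_c / [X·(1+k_d θ_c)] = 0.586 × 28900 × (854 − 22.0) × 15.5 / [3280 × (1 + 0.0870 × 15.5)] = 2.18×10^8 / 7703 = 28352 m³.
HRT = V/Q = 28352 m³ / 28900 m³·d⁻¹ = 0.9810 d × 24 = 23.55 h.

τ ≈ 23.5 h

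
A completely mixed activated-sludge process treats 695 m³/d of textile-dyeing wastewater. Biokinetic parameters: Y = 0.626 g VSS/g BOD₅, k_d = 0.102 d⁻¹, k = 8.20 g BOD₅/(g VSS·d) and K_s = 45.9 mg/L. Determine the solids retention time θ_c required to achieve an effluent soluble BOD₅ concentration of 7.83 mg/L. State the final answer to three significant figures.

Specific growth rate at S = 7.83 mg/L: μ = YkS/(K_s+S) = 0.626·8.20·7.83/(45.9+7.83) = 0.7481 d⁻¹.
1/θ_c = 0.7481 − 0.102 = 0.6461 d⁻¹, so θ_c = 1.548 d.

θ_c ≈ 1.55 d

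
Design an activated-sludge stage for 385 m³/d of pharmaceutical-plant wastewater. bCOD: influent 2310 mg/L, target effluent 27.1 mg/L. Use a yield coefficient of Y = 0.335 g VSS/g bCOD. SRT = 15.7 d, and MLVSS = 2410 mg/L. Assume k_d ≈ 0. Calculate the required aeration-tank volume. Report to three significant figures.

Biomass mass balance (decay neglected): V·X = Y·Q·(S₀ − S)·θ_c, so V = 0.335 × 385 × (2310 − 27.1) × 15.7 / 2410 = 1918 m³.

V ≈ 1920 m³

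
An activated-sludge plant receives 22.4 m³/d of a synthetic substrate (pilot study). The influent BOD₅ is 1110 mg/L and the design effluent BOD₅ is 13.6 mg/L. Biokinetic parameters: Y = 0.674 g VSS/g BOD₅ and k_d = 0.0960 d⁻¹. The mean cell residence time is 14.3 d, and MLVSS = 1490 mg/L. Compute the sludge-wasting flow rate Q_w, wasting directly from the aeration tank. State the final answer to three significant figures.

From the SRT design equation V = Y Q (S₀−S) θ_c / [X (1 + k_d θ_c)] = 0.674 × 22.4 × (1110 − 13.6) × 14.3 / [1490 × (1 + 0.0960 × 14.3)] = 2.37×10^5 / 3535 = 66.95 m³.
For wasting at MLVSS concentration, Q_w = V/θ_c = 66.95/14.3 = 4.682 m³/d.

Q_w ≈ 4.68 m³/d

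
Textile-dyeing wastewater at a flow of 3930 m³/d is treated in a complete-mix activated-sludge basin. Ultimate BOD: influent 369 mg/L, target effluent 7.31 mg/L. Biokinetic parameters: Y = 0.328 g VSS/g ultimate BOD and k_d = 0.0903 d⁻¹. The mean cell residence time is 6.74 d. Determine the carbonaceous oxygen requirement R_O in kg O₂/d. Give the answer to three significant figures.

Observed yield with endogenous decay: Y_obs = Y / (1 + k_d·θ_c) = 0.328 / (1 + 0.0903 × 6.74) = 0.328 / 1.609 = 0.2039 g VSS/g ultimate BOD.
Substrate removed = Q·(S₀ − S) = 3930 m³/d × (369 − 7.31) g/m³ = 1.42×10^6 g/d = 1421 kg/d.
Net sludge production P_X = 0.2039 × 1421 = 289.8 kg VSS/d.
Carbonaceous O₂ demand = substrate oxidised − cell-mass equivalent = 1421 − 1.42 × 289.8 = 1010 kg O₂/d.

R_O ≈ 1010 kg O₂/d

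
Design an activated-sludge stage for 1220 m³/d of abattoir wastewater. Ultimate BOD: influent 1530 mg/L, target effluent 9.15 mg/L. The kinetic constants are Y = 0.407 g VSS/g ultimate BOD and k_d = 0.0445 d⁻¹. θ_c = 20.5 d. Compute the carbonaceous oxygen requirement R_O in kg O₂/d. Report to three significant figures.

Correct the yield for decay: Y_obs = Y/(1 + k_d θ_c) = 0.407 / (1 + 0.0445 × 20.5) = 0.407 / 1.912 = 0.2128.
ΔS = 1530 − 9.15 = 1521 mg/L, so the substrate removal rate is 1220 × 1521/1000 = 1855 kg ultimate BOD/d.
Biomass synthesised: P_X = Y_obs × 1855 = 394.9 kg VSS/d.
Carbonaceous O₂ demand = substrate oxidised − cell-mass equivalent = 1855 − 1.42 × 394.9 = 1295 kg O₂/d.

R_O ≈ 1290 kg O₂/d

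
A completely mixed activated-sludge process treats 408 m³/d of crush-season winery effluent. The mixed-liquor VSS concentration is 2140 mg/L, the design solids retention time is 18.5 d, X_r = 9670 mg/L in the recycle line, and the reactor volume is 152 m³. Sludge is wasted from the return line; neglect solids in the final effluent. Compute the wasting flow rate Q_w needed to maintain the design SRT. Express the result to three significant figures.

Q_w ≈ 1.82 m³/d

θ_c = V·X/(Q_w·X_r) when wasting from the recycle, so Q_w = V·X/(θ_c·X_r) = 152.0 × 2140 / (18.5 × 9670) = 1.818 m³/d.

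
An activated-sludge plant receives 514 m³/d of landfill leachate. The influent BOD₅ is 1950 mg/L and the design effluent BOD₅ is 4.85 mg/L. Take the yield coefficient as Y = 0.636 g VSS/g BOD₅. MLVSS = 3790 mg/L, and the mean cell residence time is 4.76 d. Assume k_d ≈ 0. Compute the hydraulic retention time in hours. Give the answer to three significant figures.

τ ≈ 37.3 h

Biomass mass balance (decay neglected): V·X = Y·Q·(S₀ − S)·θ_c, so V = 0.636 × 514 × (1950 − 4.85) × 4.76 / 3790 = 798.6 m³.
τ = V/Q = 798.6/514 = 1.554 d, or 37.29 h.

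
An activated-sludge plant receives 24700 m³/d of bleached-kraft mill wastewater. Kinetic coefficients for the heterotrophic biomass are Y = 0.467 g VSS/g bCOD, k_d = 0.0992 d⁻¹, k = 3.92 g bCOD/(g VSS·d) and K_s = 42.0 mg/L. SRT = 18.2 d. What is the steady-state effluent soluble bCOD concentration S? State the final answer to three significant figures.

From the Monod/SRT balance for a CMAS, S = K_s·(1+k_d θ_c)/[θ_c·(Y k − k_d) − 1] = 42.0 × (1 + 0.0992 × 18.2) / [18.2 × (0.467 × 3.92 − 0.0992) − 1] = 117.8 / 30.51 = 3.862 mg/L.

S ≈ 3.86 mg/L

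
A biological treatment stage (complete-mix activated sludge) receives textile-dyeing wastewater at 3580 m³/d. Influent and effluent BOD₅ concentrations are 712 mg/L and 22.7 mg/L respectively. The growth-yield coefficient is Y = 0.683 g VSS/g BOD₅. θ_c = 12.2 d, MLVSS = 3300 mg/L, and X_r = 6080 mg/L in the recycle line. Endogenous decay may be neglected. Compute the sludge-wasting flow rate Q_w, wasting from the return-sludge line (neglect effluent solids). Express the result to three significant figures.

Q_w ≈ 277 m³/d

With k_d = 0 the design equation reduces to V = Y Q (S₀−S) θ_c / X = 0.683 × 3580 × (712 − 22.7) × 12.2 / 3300 = 6231 m³.
Q_w = (V·X)/(θ_c X_r) = 6231 × 3300 / (12.2 × 6080) = 277.2 m³/d.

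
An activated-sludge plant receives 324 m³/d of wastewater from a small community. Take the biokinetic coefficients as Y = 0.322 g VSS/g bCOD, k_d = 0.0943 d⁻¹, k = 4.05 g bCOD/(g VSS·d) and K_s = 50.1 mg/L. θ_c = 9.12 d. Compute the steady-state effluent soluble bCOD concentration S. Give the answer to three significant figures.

S ≈ 9.29 mg/L

From the Monod/SRT balance for a CMAS, S = K_s·(1+k_d θ_c)/[θ_c·(Y k − k_d) − 1] = 50.1 × (1 + 0.0943 × 9.12) / [9.12 × (0.322 × 4.05 − 0.0943) − 1] = 93.19 / 10.03 = 9.288 mg/L.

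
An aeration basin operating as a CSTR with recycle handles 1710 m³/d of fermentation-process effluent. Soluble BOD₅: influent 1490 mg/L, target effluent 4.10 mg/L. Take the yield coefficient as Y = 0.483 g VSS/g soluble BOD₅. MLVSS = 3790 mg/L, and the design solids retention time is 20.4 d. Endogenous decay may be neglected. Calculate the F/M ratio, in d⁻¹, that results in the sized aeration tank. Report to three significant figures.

Biomass mass balance (decay neglected): V·X = Y·Q·(S₀ − S)·θ_c, so V = 0.483 × 1710 × (1490 − 4.10) × 20.4 / 3790 = 6606 m³.
F/M = Q·S₀ / (V·X) = 1710 × 1490 / (6606 × 3790) = 0.1018 g soluble BOD₅·(g VSS·d)⁻¹.

F/M ≈ 0.102 d⁻¹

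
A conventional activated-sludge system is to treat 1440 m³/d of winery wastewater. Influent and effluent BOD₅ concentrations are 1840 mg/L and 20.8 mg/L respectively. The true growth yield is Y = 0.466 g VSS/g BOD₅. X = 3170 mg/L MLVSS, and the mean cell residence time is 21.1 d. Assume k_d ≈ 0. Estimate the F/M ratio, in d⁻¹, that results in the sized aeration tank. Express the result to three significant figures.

F/M ≈ 0.103 d⁻¹

Biomass mass balance (decay neglected): V·X = Y·Q·(S₀ − S)·θ_c, so V = 0.466 × 1440 × (1840 − 20.8) × 21.1 / 3170 = 8126 m³.
Food-to-microorganism ratio F/M = Q S₀ / (V X) = 1440 × 1840 / (8126 × 3170) = 0.1029 d⁻¹.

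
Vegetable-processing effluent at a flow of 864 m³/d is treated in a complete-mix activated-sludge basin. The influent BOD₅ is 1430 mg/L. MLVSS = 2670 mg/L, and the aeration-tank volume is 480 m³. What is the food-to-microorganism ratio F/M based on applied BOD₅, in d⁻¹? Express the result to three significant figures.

F/M = applied load / biomass = Q·S₀/(V·X) = 864 × 1430 / (480.0 × 2670) = 0.9640 d⁻¹.

F/M ≈ 0.964 d⁻¹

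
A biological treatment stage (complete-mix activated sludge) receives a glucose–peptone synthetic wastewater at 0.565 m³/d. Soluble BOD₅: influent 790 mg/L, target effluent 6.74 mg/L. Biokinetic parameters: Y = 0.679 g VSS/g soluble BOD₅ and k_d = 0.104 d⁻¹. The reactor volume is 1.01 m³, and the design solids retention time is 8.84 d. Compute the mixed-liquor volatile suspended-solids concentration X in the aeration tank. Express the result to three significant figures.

Solving the biomass balance for X: X = Y Q (S₀−S) θ_c / [V (1+k_d θ_c)] = 0.679 × 0.565 × (790 − 6.74) × 8.84 / [1.01 × (1 + 0.104 × 8.84)] = 1370 mg/L.

X ≈ 1370 mg/L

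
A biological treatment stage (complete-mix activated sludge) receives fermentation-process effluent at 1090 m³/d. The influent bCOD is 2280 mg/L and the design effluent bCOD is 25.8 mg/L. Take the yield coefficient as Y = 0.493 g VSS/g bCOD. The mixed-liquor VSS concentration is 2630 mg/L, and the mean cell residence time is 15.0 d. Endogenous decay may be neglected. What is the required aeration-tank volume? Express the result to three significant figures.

V ≈ 6910 m³

V·X = Y·Q·ΔS·θ_c gives V = 0.493 × 1090 × (2280 − 25.8) × 15.0 / 2630 = 6909 m³.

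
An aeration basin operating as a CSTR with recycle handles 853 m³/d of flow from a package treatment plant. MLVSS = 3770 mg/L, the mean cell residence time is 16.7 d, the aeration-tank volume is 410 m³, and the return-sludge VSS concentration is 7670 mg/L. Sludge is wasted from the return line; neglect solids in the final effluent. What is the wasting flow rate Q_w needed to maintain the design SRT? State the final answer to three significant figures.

Q_w ≈ 12.1 m³/d

θ_c = V·X/(Q_w·X_r) when wasting from the recycle, so Q_w = V·X/(θ_c·X_r) = 410.0 × 3770 / (16.7 × 7670) = 12.07 m³/d.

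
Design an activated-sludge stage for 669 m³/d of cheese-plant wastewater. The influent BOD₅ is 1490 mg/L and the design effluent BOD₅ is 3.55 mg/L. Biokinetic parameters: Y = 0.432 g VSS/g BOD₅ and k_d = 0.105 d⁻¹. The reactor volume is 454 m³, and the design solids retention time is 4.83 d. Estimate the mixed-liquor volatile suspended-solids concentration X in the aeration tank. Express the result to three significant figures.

X ≈ 3030 mg/L

From V·X·(1 + k_d·θ_c) = Y·Q·(S₀ − S)·θ_c: X = 0.432 × 669 × (1490 − 3.55) × 4.83 / [454 × (1 + 0.105 × 4.83)] = 3032 mg/L.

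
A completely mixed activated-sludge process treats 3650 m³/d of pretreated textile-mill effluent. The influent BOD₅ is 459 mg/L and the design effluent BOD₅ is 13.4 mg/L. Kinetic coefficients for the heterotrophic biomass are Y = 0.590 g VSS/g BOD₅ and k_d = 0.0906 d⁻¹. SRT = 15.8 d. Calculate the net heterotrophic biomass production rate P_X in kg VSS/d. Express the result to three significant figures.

P_X ≈ 395 kg VSS/d

Y_obs = Y / (1 + k_d θ_c) = 0.590 / (1 + 0.0906 × 15.8) = 0.590 / 2.431 = 0.2427.
Mass of BOD₅ removed per day: Q(S₀ − S) = 3650 × 445.6 g/m³ = 1626 kg/d.
P_X = Y_obs · Q(S₀ − S) = 0.2427 × 1626 = 394.7 kg VSS/d.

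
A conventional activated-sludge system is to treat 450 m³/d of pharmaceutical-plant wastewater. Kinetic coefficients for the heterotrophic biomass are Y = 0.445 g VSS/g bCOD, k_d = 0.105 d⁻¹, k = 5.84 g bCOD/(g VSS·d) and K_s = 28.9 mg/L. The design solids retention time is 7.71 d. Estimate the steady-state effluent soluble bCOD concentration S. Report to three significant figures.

From the Monod/SRT balance for a CMAS, S = K_s·(1+k_d θ_c)/[θ_c·(Y k − k_d) − 1] = 28.9 × (1 + 0.105 × 7.71) / [7.71 × (0.445 × 5.84 − 0.105) − 1] = 52.30 / 18.23 = 2.869 mg/L.

S ≈ 2.87 mg/L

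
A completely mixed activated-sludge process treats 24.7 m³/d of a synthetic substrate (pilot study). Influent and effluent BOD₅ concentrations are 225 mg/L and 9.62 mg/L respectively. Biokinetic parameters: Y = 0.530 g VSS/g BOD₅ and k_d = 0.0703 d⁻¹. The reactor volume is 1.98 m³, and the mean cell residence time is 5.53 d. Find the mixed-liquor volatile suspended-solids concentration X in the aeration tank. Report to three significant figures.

X ≈ 5670 mg/L

Solving the biomass balance for X: X = Y Q (S₀−S) θ_c / [V (1+k_d θ_c)] = 0.530 × 24.7 × (225 − 9.62) × 5.53 / [1.98 × (1 + 0.0703 × 5.53)] = 5670 mg/L.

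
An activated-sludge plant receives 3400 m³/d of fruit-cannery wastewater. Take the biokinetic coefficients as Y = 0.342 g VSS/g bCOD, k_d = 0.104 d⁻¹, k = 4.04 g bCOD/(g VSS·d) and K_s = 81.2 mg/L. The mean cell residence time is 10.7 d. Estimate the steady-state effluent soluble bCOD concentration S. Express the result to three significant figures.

S ≈ 13.5 mg/L

Effluent substrate depends only on kinetics and SRT: S = K_s(1 + k_d θ_c) / [θ_c(Yk − k_d) − 1] = 81.2 × (1 + 0.104 × 10.7) / [10.7 × (0.342 × 4.04 − 0.104) − 1] = 171.6 / 12.67 = 13.54 mg/L.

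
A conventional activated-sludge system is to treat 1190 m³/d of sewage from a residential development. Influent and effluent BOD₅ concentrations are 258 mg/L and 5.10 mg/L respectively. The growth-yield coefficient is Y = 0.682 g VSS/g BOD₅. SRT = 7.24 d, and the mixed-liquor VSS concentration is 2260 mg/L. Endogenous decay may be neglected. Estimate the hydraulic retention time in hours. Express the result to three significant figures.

V·X = Y·Q·ΔS·θ_c gives V = 0.682 × 1190 × (258 − 5.10) × 7.24 / 2260 = 657.5 m³.
HRT = V/Q = 657.5 m³ / 1190 m³·d⁻¹ = 0.5525 d × 24 = 13.26 h.

τ ≈ 13.3 h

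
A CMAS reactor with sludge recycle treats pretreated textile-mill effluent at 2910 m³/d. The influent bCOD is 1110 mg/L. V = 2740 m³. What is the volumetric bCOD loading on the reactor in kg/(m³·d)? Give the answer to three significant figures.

L_v ≈ 1.18 kg bCOD/(m³·d)

Volumetric loading L_v = Q·S₀ / V = 2910 × 1110 g/m³ / 2740 m³ = 1179 g/(m³·d) = 1.179 kg bCOD/(m³·d).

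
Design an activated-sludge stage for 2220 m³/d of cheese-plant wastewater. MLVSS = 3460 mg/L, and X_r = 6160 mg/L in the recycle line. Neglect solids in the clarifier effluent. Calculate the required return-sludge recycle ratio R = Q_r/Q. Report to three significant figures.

Mass balance around the secondary clarifier (neglecting effluent solids): R = X / (X_r − X) = 3460 / (6160 − 3460) = 1.281.

R ≈ 1.28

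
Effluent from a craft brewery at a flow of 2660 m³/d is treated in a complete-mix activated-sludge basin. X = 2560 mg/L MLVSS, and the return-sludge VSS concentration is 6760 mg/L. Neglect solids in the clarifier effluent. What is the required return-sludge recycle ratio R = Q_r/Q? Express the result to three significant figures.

Solids balance on the clarifier gives (1+R)X = R·X_r, so R = X/(X_r − X) = 2560 / (6760 − 2560) = 0.6095.

R ≈ 0.610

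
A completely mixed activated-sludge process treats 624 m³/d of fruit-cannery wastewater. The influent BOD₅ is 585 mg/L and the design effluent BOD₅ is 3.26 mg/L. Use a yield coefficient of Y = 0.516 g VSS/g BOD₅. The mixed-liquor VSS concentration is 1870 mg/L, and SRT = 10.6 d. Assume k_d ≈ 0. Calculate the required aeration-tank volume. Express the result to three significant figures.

V ≈ 1060 m³

With k_d = 0 the design equation reduces to V = Y Q (S₀−S) θ_c / X = 0.516 × 624 × (585 − 3.26) × 10.6 / 1870 = 1062 m³.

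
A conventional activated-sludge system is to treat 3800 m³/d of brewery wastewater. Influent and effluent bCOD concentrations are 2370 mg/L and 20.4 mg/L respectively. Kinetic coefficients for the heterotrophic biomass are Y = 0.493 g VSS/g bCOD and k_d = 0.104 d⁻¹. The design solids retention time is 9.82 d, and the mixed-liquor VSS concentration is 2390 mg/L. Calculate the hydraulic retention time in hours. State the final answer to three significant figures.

Steady-state biomass mass balance: V·X·(1 + k_d·θ_c) = Y·Q·(S₀ − S)·θ_c, so V = 0.493 × 3800 × (2370 − 20.4) × 9.82 / [2390 × (1 + 0.104 × 9.82)] = 4.32×10^7 / 4831 = 8948 m³.
HRT = V/Q = 8948 m³ / 3800 m³·d⁻¹ = 2.355 d × 24 = 56.51 h.

τ ≈ 56.5 h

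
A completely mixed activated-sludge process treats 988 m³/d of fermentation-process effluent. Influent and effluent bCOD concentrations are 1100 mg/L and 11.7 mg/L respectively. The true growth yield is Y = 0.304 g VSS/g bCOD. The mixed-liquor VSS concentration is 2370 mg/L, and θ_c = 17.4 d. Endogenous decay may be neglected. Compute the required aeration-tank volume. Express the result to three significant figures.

V·X = Y·Q·ΔS·θ_c gives V = 0.304 × 988 × (1100 − 11.7) × 17.4 / 2370 = 2400 m³.

V ≈ 2400 m³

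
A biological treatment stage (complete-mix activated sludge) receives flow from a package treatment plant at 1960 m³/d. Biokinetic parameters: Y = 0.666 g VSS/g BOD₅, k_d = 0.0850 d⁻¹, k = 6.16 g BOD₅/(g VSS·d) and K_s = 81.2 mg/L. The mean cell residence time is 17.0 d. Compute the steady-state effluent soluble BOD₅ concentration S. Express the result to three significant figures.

S ≈ 2.95 mg/L

Effluent substrate depends only on kinetics and SRT: S = K_s(1 + k_d θ_c) / [θ_c(Yk − k_d) − 1] = 81.2 × (1 + 0.0850 × 17.0) / [17.0 × (0.666 × 6.16 − 0.0850) − 1] = 198.5 / 67.30 = 2.950 mg/L.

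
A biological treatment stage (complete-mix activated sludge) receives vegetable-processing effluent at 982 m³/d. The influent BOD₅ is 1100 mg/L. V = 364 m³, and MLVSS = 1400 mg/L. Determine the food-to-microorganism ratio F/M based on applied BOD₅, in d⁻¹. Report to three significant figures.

F/M ≈ 2.12 d⁻¹

Food-to-microorganism ratio F/M = Q S₀ / (V X) = 982 × 1100 / (364.0 × 1400) = 2.120 d⁻¹.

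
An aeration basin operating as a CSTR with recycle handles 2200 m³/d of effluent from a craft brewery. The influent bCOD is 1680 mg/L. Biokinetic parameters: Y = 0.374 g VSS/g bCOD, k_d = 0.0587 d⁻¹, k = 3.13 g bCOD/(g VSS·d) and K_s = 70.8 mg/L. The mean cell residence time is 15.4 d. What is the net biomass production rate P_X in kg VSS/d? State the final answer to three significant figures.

P_X ≈ 722 kg VSS/d

For a completely mixed reactor with recycle the Lawrence–McCarty relation gives S = K_s·(1 + k_d·θ_c) / [θ_c·(Y·k − k_d) − 1] = 70.8 × (1 + 0.0587 × 15.4) / [15.4 × (0.374 × 3.13 − 0.0587) − 1] = 134.8 / 16.12 = 8.361 mg/L.
Correct the yield for decay: Y_obs = Y/(1 + k_d θ_c) = 0.374 / (1 + 0.0587 × 15.4) = 0.374 / 1.904 = 0.1964.
Mass of bCOD removed per day: Q(S₀ − S) = 2200 × 1672 g/m³ = 3678 kg/d.
So the net sludge growth is P_X = 0.1964 × 3678 = 722.4 kg VSS/d.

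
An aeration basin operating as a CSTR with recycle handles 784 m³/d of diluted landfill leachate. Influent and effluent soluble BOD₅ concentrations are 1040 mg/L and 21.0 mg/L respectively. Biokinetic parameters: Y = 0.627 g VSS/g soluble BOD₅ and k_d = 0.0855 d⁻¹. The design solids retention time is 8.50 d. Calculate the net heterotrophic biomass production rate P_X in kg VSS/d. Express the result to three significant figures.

P_X ≈ 290 kg VSS/d

Correct the yield for decay: Y_obs = Y/(1 + k_d θ_c) = 0.627 / (1 + 0.0855 × 8.50) = 0.627 / 1.727 = 0.3631.
Substrate removed = Q·(S₀ − S) = 784 m³/d × (1040 − 21.0) g/m³ = 7.99×10^5 g/d = 798.9 kg/d.
P_X = Y_obs · Q(S₀ − S) = 0.3631 × 798.9 = 290.1 kg VSS/d.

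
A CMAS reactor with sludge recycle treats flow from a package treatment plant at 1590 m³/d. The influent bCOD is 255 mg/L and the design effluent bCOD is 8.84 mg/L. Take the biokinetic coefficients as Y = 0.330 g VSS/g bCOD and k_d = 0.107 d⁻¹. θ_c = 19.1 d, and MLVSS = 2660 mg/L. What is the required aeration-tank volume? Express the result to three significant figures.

Rearranging the biomass balance for a CMAS with decay, V = Y·Q·ΔS·θ_c / [X·(1+k_d θ_c)] = 0.330 × 1590 × (255 − 8.84) × 19.1 / [2660 × (1 + 0.107 × 19.1)] = 2.47×10^6 / 8096 = 304.7 m³.

V ≈ 305 m³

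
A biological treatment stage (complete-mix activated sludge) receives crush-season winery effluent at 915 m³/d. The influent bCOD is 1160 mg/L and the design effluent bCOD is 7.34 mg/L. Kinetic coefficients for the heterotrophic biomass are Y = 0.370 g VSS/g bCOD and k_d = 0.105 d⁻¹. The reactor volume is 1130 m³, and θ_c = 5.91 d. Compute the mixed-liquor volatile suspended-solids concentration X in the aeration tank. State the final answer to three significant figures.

X = Y·Q·ΔS·θ_c / [V·(1 + k_d θ_c)] = 0.370 × 915 × (1160 − 7.34) × 5.91 / [1130 × (1 + 0.105 × 5.91)] = 1259 mg/L.

X ≈ 1260 mg/L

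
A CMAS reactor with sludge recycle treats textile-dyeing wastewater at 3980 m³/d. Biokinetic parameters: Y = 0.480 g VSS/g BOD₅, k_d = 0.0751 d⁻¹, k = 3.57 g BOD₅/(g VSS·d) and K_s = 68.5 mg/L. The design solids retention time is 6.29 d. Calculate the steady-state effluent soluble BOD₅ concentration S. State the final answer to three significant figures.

From the Monod/SRT balance for a CMAS, S = K_s·(1+k_d θ_c)/[θ_c·(Y k − k_d) − 1] = 68.5 × (1 + 0.0751 × 6.29) / [6.29 × (0.480 × 3.57 − 0.0751) − 1] = 100.9 / 9.306 = 10.84 mg/L.

S ≈ 10.8 mg/L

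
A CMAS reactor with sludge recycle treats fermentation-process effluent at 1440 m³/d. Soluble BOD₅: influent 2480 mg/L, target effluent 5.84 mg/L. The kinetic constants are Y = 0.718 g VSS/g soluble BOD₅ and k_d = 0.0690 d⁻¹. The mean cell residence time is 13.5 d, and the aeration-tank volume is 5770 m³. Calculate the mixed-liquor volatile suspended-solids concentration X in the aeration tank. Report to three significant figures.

X = Y·Q·ΔS·θ_c / [V·(1 + k_d θ_c)] = 0.718 × 1440 × (2480 − 5.84) × 13.5 / [5770 × (1 + 0.0690 × 13.5)] = 3099 mg/L.

X ≈ 3100 mg/L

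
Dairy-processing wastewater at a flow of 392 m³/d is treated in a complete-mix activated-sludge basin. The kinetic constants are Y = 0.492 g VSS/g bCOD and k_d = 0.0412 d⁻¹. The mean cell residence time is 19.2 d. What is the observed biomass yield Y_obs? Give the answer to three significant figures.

The observed yield is Y_obs = Y/(1 + k_d·θ_c) = 0.492 / (1 + 0.0412 × 19.2) = 0.492 / 1.791 = 0.2747 g VSS per g bCOD removed.

Y_obs ≈ 0.275 g VSS/g bCOD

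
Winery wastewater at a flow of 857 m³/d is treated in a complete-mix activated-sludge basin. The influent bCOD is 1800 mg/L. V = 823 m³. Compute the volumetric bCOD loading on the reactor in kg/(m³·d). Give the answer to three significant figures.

L_v = Q S₀ / V = 857 × 1800 × 10⁻³ / 823.0 = 1.874 kg/(m³·d).

L_v ≈ 1.87 kg bCOD/(m³·d)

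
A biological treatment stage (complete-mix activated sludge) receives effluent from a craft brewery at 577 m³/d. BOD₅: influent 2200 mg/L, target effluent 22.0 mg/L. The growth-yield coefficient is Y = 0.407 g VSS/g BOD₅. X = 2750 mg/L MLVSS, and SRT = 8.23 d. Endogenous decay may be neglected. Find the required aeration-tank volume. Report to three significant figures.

V ≈ 1530 m³

V·X = Y·Q·ΔS·θ_c gives V = 0.407 × 577 × (2200 − 22.0) × 8.23 / 2750 = 1531 m³.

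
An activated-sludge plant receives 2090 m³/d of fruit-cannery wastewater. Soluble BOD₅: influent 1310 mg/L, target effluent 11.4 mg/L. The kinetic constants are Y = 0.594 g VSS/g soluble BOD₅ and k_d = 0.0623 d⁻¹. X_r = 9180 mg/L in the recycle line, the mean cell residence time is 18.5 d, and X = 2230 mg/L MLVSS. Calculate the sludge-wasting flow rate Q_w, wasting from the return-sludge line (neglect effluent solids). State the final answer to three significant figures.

Rearranging the biomass balance for a CMAS with decay, V = Y·Q·ΔS·θ_c / [X·(1+k_d θ_c)] = 0.594 × 2090 × (1310 − 11.4) × 18.5 / [2230 × (1 + 0.0623 × 18.5)] = 2.98×10^7 / 4800 = 6213 m³.
Wasting from the return line (neglecting effluent solids): Q_w = V·X / (θ_c·X_r) = 6213 × 2230 / (18.5 × 9180) = 81.59 m³/d.

Q_w ≈ 81.6 m³/d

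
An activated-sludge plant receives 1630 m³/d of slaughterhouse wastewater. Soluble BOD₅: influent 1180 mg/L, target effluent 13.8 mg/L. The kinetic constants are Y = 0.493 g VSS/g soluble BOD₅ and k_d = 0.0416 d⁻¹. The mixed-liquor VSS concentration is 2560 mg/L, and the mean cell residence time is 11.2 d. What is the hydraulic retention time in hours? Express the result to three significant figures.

τ ≈ 41.2 h

Steady-state biomass mass balance: V·X·(1 + k_d·θ_c) = Y·Q·(S₀ − S)·θ_c, so V = 0.493 × 1630 × (1180 − 13.8) × 11.2 / [2560 × (1 + 0.0416 × 11.2)] = 1.05×10^7 / 3753 = 2797 m³.
HRT = V/Q = 2797 m³ / 1630 m³·d⁻¹ = 1.716 d × 24 = 41.18 h.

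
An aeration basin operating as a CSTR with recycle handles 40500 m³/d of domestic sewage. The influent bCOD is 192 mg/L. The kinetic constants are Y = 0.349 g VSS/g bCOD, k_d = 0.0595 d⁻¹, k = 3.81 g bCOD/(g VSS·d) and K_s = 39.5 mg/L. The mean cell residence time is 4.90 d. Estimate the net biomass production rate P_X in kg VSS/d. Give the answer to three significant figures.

P_X ≈ 1990 kg VSS/d

Effluent substrate depends only on kinetics and SRT: S = K_s(1 + k_d θ_c) / [θ_c(Yk − k_d) − 1] = 39.5 × (1 + 0.0595 × 4.90) / [4.90 × (0.349 × 3.81 − 0.0595) − 1] = 51.02 / 5.224 = 9.766 mg/L.
Correct the yield for decay: Y_obs = Y/(1 + k_d θ_c) = 0.349 / (1 + 0.0595 × 4.90) = 0.349 / 1.292 = 0.2702.
ΔS = 192 − 9.77 = 182.2 mg/L, so the substrate removal rate is 40500 × 182.2/1000 = 7380 kg bCOD/d.
Net biomass production P_X = Y_obs × Q·(S₀ − S) = 0.2702 × 7380 = 1994 kg VSS/d.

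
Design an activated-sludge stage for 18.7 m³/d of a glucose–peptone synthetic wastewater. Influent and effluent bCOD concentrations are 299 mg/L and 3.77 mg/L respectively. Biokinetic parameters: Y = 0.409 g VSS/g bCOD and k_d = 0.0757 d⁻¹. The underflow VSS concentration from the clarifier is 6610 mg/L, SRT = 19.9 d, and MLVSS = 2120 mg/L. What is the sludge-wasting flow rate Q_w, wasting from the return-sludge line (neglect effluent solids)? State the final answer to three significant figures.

Rearranging the biomass balance for a CMAS with decay, V = Y·Q·ΔS·θ_c / [X·(1+k_d θ_c)] = 0.409 × 18.7 × (299 − 3.77) × 19.9 / [2120 × (1 + 0.0757 × 19.9)] = 4.49×10^4 / 5314 = 8.456 m³.
Q_w = (V·X)/(θ_c X_r) = 8.456 × 2120 / (19.9 × 6610) = 0.1363 m³/d.

Q_w ≈ 0.136 m³/d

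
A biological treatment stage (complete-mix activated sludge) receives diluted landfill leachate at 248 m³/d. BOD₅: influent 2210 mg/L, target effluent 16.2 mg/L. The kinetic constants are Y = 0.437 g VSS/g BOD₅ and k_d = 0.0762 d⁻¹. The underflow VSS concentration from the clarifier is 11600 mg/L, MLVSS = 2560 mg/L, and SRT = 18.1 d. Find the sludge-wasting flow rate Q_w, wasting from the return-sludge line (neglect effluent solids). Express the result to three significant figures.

Steady-state biomass mass balance: V·X·(1 + k_d·θ_c) = Y·Q·(S₀ − S)·θ_c, so V = 0.437 × 248 × (2210 − 16.2) × 18.1 / [2560 × (1 + 0.0762 × 18.1)] = 4.3×10^6 / 6091 = 706.5 m³.
Q_w = (V·X)/(θ_c X_r) = 706.5 × 2560 / (18.1 × 11600) = 8.615 m³/d.

Q_w ≈ 8.61 m³/d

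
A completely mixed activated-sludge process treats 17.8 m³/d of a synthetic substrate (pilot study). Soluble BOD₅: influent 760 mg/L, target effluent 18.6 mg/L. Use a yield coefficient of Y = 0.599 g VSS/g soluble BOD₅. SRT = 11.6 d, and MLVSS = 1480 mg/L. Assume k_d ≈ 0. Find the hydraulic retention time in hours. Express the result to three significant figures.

Biomass mass balance (decay neglected): V·X = Y·Q·(S₀ − S)·θ_c, so V = 0.599 × 17.8 × (760 − 18.6) × 11.6 / 1480 = 61.96 m³.
Hydraulic retention time τ = V/Q = 61.96 / 17.8 = 3.481 d = 83.54 h.

τ ≈ 83.5 h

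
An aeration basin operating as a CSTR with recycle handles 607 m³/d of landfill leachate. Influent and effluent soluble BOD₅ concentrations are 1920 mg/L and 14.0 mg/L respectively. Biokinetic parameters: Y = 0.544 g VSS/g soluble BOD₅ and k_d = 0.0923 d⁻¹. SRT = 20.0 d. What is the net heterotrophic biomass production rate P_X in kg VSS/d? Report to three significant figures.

P_X ≈ 221 kg VSS/d

The observed yield is Y_obs = Y/(1 + k_d·θ_c) = 0.544 / (1 + 0.0923 × 20.0) = 0.544 / 2.846 = 0.1911 g VSS per g soluble BOD₅ removed.
Q·(S₀ − S) = 607 × (1920 − 14.0) × 10⁻³ = 1157 kg/d removed.
P_X = Y_obs · Q(S₀ − S) = 0.1911 × 1157 = 221.1 kg VSS/d.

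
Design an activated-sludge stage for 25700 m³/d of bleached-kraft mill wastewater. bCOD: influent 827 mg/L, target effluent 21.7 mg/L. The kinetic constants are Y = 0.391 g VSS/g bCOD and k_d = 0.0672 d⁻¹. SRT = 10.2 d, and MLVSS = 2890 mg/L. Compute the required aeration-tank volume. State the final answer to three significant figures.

V ≈ 16900 m³

Rearranging the biomass balance for a CMAS with decay, V = Y·Q·ΔS·θ_c / [X·(1+k_d θ_c)] = 0.391 × 25700 × (827 − 21.7) × 10.2 / [2890 × (1 + 0.0672 × 10.2)] = 8.25×10^7 / 4871 = 16946 m³.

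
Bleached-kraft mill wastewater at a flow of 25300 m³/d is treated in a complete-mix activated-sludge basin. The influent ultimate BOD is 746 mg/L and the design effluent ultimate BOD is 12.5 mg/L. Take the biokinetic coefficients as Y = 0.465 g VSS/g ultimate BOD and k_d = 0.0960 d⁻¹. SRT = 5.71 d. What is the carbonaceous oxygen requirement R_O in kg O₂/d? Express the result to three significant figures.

Y_obs = Y / (1 + k_d θ_c) = 0.465 / (1 + 0.0960 × 5.71) = 0.465 / 1.548 = 0.3004.
ΔS = 746 − 12.5 = 733.5 mg/L, so the substrate removal rate is 25300 × 733.5/1000 = 18558 kg ultimate BOD/d.
Biomass synthesised: P_X = Y_obs × 18558 = 5574 kg VSS/d.
R_O = Q·ΔS − 1.42 P_X = 18558 − 7915 = 10643 kg O₂/d.

R_O ≈ 10600 kg O₂/d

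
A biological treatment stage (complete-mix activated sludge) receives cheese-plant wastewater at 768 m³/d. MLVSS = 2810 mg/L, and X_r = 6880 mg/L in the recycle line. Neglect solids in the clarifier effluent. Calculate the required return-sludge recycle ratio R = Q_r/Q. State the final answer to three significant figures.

Solids balance on the clarifier gives (1+R)X = R·X_r, so R = X/(X_r − X) = 2810 / (6880 − 2810) = 0.6904.

R ≈ 0.690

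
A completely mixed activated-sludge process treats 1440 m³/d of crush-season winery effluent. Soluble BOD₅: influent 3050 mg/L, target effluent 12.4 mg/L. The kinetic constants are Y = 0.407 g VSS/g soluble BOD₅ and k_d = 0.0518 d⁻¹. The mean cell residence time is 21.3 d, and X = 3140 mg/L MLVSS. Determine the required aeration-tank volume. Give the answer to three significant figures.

V ≈ 5740 m³

From the SRT design equation V = Y Q (S₀−S) θ_c / [X (1 + k_d θ_c)] = 0.407 × 1440 × (3050 − 12.4) × 21.3 / [3140 × (1 + 0.0518 × 21.3)] = 3.79×10^7 / 6604 = 5742 m³.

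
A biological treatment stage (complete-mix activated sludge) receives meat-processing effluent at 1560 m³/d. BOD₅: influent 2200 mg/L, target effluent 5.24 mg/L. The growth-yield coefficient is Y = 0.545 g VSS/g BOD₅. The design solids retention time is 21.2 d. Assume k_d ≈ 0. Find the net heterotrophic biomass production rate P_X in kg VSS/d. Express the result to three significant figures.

P_X ≈ 1870 kg VSS/d

Since k_d ≈ 0, Y_obs = Y = 0.545 g VSS/g BOD₅.
Substrate removed = Q·(S₀ − S) = 1560 m³/d × (2200 − 5.24) g/m³ = 3.42×10^6 g/d = 3424 kg/d.
So the net sludge growth is P_X = 0.5450 × 3424 = 1866 kg VSS/d.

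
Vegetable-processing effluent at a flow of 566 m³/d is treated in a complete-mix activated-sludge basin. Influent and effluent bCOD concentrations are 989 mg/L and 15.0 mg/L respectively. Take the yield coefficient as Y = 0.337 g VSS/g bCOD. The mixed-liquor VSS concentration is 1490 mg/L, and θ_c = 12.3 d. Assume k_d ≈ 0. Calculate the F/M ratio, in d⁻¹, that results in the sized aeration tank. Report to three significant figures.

With k_d = 0 the design equation reduces to V = Y Q (S₀−S) θ_c / X = 0.337 × 566 × (989 − 15.0) × 12.3 / 1490 = 1534 m³.
Food-to-microorganism ratio F/M = Q S₀ / (V X) = 566 × 989 / (1534 × 1490) = 0.2450 d⁻¹.

F/M ≈ 0.245 d⁻¹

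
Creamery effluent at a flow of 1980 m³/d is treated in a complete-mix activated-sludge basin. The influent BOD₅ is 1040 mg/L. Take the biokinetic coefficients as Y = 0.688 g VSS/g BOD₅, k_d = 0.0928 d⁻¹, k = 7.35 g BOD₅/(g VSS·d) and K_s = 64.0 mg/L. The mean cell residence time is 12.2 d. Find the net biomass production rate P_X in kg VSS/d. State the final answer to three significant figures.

P_X ≈ 663 kg VSS/d

From the Monod/SRT balance for a CMAS, S = K_s·(1+k_d θ_c)/[θ_c·(Y k − k_d) − 1] = 64.0 × (1 + 0.0928 × 12.2) / [12.2 × (0.688 × 7.35 − 0.0928) − 1] = 136.5 / 59.56 = 2.291 mg/L.
Observed yield with endogenous decay: Y_obs = Y / (1 + k_d·θ_c) = 0.688 / (1 + 0.0928 × 12.2) = 0.688 / 2.132 = 0.3227 g VSS/g BOD₅.
Substrate removed = Q·(S₀ − S) = 1980 m³/d × (1040 − 2.29) g/m³ = 2.05×10^6 g/d = 2055 kg/d.
Biomass produced: P_X = Y_obs·Q·ΔS = 0.3227 × 2055 ≈ 663.0 kg VSS/d.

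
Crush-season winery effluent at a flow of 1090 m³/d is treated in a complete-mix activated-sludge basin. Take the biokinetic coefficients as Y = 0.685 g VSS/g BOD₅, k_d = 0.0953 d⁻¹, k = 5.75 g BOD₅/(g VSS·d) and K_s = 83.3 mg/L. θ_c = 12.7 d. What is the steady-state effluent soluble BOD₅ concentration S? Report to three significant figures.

For a completely mixed reactor with recycle the Lawrence–McCarty relation gives S = K_s·(1 + k_d·θ_c) / [θ_c·(Y·k − k_d) − 1] = 83.3 × (1 + 0.0953 × 12.7) / [12.7 × (0.685 × 5.75 − 0.0953) − 1] = 184.1 / 47.81 = 3.851 mg/L.

S ≈ 3.85 mg/L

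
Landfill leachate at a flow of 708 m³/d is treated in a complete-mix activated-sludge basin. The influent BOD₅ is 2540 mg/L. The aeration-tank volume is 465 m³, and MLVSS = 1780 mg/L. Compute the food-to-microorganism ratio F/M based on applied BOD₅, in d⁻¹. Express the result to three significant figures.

F/M = Q·S₀ / (V·X) = 708 × 2540 / (465.0 × 1780) = 2.173 g BOD₅·(g VSS·d)⁻¹.

F/M ≈ 2.17 d⁻¹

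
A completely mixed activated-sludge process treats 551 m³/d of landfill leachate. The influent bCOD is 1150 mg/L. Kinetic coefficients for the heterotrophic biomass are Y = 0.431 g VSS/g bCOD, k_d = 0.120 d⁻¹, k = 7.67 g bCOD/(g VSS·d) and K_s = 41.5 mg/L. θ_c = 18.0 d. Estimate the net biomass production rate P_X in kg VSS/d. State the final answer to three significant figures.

P_X ≈ 86.2 kg VSS/d

From the Monod/SRT balance for a CMAS, S = K_s·(1+k_d θ_c)/[θ_c·(Y k − k_d) − 1] = 41.5 × (1 + 0.120 × 18.0) / [18.0 × (0.431 × 7.67 − 0.120) − 1] = 131.1 / 56.34 = 2.327 mg/L.
Correct the yield for decay: Y_obs = Y/(1 + k_d θ_c) = 0.431 / (1 + 0.120 × 18.0) = 0.431 / 3.160 = 0.1364.
ΔS = 1150 − 2.33 = 1148 mg/L, so the substrate removal rate is 551 × 1148/1000 = 632.4 kg bCOD/d.
Net biomass production P_X = Y_obs × Q·(S₀ − S) = 0.1364 × 632.4 = 86.25 kg VSS/d.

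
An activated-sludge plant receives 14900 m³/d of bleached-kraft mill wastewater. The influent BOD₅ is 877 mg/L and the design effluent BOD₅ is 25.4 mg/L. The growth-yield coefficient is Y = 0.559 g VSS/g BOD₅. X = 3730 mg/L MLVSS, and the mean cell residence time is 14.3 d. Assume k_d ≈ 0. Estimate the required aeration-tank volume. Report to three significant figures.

With k_d = 0 the design equation reduces to V = Y Q (S₀−S) θ_c / X = 0.559 × 14900 × (877 − 25.4) × 14.3 / 3730 = 27193 m³.

V ≈ 27200 m³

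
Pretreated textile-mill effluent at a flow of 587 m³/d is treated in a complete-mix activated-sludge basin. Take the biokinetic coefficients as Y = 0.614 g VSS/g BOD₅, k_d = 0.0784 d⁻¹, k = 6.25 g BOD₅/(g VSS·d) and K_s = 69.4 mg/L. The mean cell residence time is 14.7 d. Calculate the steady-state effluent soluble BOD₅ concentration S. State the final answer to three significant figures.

From the Monod/SRT balance for a CMAS, S = K_s·(1+k_d θ_c)/[θ_c·(Y k − k_d) − 1] = 69.4 × (1 + 0.0784 × 14.7) / [14.7 × (0.614 × 6.25 − 0.0784) − 1] = 149.4 / 54.26 = 2.753 mg/L.

S ≈ 2.75 mg/L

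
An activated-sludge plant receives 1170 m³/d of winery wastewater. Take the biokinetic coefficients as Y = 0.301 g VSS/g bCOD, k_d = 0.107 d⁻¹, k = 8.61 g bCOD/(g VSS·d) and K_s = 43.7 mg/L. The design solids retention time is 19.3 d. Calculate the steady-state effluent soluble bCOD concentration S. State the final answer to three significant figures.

For a completely mixed reactor with recycle the Lawrence–McCarty relation gives S = K_s·(1 + k_d·θ_c) / [θ_c·(Y·k − k_d) − 1] = 43.7 × (1 + 0.107 × 19.3) / [19.3 × (0.301 × 8.61 − 0.107) − 1] = 133.9 / 46.95 = 2.853 mg/L.

S ≈ 2.85 mg/L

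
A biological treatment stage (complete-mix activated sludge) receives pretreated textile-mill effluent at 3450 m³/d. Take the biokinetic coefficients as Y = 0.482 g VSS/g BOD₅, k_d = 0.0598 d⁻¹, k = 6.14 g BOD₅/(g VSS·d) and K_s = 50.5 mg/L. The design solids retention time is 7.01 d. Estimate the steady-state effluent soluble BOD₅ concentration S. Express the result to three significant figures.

For a completely mixed reactor with recycle the Lawrence–McCarty relation gives S = K_s·(1 + k_d·θ_c) / [θ_c·(Y·k − k_d) − 1] = 50.5 × (1 + 0.0598 × 7.01) / [7.01 × (0.482 × 6.14 − 0.0598) − 1] = 71.67 / 19.33 = 3.708 mg/L.

S ≈ 3.71 mg/L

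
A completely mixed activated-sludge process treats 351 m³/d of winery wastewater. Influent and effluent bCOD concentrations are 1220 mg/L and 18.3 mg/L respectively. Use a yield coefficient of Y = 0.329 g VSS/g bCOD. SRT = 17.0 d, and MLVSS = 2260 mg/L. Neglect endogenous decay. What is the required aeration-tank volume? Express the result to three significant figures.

With k_d = 0 the design equation reduces to V = Y Q (S₀−S) θ_c / X = 0.329 × 351 × (1220 − 18.3) × 17.0 / 2260 = 1044 m³.

V ≈ 1040 m³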